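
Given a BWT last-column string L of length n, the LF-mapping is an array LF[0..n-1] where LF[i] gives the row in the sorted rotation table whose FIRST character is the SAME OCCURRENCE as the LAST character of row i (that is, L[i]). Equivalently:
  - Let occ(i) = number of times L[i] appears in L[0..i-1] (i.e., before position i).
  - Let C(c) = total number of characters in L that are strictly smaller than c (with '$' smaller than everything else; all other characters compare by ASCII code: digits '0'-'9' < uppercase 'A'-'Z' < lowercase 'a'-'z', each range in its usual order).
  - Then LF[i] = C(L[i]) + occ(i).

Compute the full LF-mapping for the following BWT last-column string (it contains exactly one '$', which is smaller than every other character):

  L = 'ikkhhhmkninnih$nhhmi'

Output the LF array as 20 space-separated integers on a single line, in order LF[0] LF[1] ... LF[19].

Char counts: '$':1, 'h':6, 'i':4, 'k':3, 'm':2, 'n':4
C (first-col start): C('$')=0, C('h')=1, C('i')=7, C('k')=11, C('m')=14, C('n')=16
L[0]='i': occ=0, LF[0]=C('i')+0=7+0=7
L[1]='k': occ=0, LF[1]=C('k')+0=11+0=11
L[2]='k': occ=1, LF[2]=C('k')+1=11+1=12
L[3]='h': occ=0, LF[3]=C('h')+0=1+0=1
L[4]='h': occ=1, LF[4]=C('h')+1=1+1=2
L[5]='h': occ=2, LF[5]=C('h')+2=1+2=3
L[6]='m': occ=0, LF[6]=C('m')+0=14+0=14
L[7]='k': occ=2, LF[7]=C('k')+2=11+2=13
L[8]='n': occ=0, LF[8]=C('n')+0=16+0=16
L[9]='i': occ=1, LF[9]=C('i')+1=7+1=8
L[10]='n': occ=1, LF[10]=C('n')+1=16+1=17
L[11]='n': occ=2, LF[11]=C('n')+2=16+2=18
L[12]='i': occ=2, LF[12]=C('i')+2=7+2=9
L[13]='h': occ=3, LF[13]=C('h')+3=1+3=4
L[14]='$': occ=0, LF[14]=C('$')+0=0+0=0
L[15]='n': occ=3, LF[15]=C('n')+3=16+3=19
L[16]='h': occ=4, LF[16]=C('h')+4=1+4=5
L[17]='h': occ=5, LF[17]=C('h')+5=1+5=6
L[18]='m': occ=1, LF[18]=C('m')+1=14+1=15
L[19]='i': occ=3, LF[19]=C('i')+3=7+3=10

Answer: 7 11 12 1 2 3 14 13 16 8 17 18 9 4 0 19 5 6 15 10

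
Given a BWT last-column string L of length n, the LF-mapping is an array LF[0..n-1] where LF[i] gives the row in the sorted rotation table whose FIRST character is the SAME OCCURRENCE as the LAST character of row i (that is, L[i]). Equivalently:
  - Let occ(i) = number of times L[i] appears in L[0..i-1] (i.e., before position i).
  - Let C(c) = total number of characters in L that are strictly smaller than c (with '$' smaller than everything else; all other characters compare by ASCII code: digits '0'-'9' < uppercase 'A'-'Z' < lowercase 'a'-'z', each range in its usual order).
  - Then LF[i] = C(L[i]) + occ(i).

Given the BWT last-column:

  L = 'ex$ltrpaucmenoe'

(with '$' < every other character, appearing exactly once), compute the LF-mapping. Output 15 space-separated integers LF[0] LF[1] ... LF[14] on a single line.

Char counts: '$':1, 'a':1, 'c':1, 'e':3, 'l':1, 'm':1, 'n':1, 'o':1, 'p':1, 'r':1, 't':1, 'u':1, 'x':1
C (first-col start): C('$')=0, C('a')=1, C('c')=2, C('e')=3, C('l')=6, C('m')=7, C('n')=8, C('o')=9, C('p')=10, C('r')=11, C('t')=12, C('u')=13, C('x')=14
L[0]='e': occ=0, LF[0]=C('e')+0=3+0=3
L[1]='x': occ=0, LF[1]=C('x')+0=14+0=14
L[2]='$': occ=0, LF[2]=C('$')+0=0+0=0
L[3]='l': occ=0, LF[3]=C('l')+0=6+0=6
L[4]='t': occ=0, LF[4]=C('t')+0=12+0=12
L[5]='r': occ=0, LF[5]=C('r')+0=11+0=11
L[6]='p': occ=0, LF[6]=C('p')+0=10+0=10
L[7]='a': occ=0, LF[7]=C('a')+0=1+0=1
L[8]='u': occ=0, LF[8]=C('u')+0=13+0=13
L[9]='c': occ=0, LF[9]=C('c')+0=2+0=2
L[10]='m': occ=0, LF[10]=C('m')+0=7+0=7
L[11]='e': occ=1, LF[11]=C('e')+1=3+1=4
L[12]='n': occ=0, LF[12]=C('n')+0=8+0=8
L[13]='o': occ=0, LF[13]=C('o')+0=9+0=9
L[14]='e': occ=2, LF[14]=C('e')+2=3+2=5

Answer: 3 14 0 6 12 11 10 1 13 2 7 4 8 9 5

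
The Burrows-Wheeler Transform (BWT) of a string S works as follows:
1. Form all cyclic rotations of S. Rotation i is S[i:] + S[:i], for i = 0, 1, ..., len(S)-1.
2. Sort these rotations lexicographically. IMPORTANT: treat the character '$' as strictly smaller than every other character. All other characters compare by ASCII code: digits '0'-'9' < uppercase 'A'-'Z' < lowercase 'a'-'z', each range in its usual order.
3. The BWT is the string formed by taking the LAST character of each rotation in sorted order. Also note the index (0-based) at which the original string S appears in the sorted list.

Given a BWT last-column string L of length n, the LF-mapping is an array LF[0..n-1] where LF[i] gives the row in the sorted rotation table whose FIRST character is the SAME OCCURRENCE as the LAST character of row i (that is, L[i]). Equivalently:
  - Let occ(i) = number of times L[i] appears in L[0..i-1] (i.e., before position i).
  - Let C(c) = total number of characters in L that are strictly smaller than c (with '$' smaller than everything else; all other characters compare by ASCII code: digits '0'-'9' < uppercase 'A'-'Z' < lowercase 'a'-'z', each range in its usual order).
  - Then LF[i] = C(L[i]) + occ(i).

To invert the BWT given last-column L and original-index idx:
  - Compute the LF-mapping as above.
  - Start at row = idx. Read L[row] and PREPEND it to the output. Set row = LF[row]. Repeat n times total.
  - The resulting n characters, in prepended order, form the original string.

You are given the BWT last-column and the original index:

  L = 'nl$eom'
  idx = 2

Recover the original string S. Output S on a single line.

LF mapping: 4 2 0 1 5 3
Walk LF starting at row 2, prepending L[row]:
  step 1: row=2, L[2]='$', prepend. Next row=LF[2]=0
  step 2: row=0, L[0]='n', prepend. Next row=LF[0]=4
  step 3: row=4, L[4]='o', prepend. Next row=LF[4]=5
  step 4: row=5, L[5]='m', prepend. Next row=LF[5]=3
  step 5: row=3, L[3]='e', prepend. Next row=LF[3]=1
  step 6: row=1, L[1]='l', prepend. Next row=LF[1]=2
Reversed output: lemon$

Answer: lemon$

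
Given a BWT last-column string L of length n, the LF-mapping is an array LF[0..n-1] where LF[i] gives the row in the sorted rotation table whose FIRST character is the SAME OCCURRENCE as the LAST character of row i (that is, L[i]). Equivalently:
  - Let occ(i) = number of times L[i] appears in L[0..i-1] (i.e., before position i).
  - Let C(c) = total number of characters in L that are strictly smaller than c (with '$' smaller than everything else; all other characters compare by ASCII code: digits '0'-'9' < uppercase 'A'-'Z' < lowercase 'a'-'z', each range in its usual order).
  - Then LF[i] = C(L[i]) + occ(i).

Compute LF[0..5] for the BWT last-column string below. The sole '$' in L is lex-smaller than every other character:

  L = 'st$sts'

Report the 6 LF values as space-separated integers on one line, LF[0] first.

Answer: 1 4 0 2 5 3

Derivation:
Char counts: '$':1, 's':3, 't':2
C (first-col start): C('$')=0, C('s')=1, C('t')=4
L[0]='s': occ=0, LF[0]=C('s')+0=1+0=1
L[1]='t': occ=0, LF[1]=C('t')+0=4+0=4
L[2]='$': occ=0, LF[2]=C('$')+0=0+0=0
L[3]='s': occ=1, LF[3]=C('s')+1=1+1=2
L[4]='t': occ=1, LF[4]=C('t')+1=4+1=5
L[5]='s': occ=2, LF[5]=C('s')+2=1+2=3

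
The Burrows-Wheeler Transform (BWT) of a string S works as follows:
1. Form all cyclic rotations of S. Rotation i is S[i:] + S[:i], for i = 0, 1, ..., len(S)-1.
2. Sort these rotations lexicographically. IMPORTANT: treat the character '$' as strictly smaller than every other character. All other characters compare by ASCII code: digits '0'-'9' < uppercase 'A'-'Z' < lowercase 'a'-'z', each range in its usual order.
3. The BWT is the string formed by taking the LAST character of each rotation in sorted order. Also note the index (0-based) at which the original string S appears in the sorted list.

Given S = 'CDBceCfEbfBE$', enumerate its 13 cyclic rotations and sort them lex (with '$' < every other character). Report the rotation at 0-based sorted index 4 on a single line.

Answer: CfEbfBE$CDBce

Derivation:
All 13 rotations (rotation i = S[i:]+S[:i]):
  rot[0] = CDBceCfEbfBE$
  rot[1] = DBceCfEbfBE$C
  rot[2] = BceCfEbfBE$CD
  rot[3] = ceCfEbfBE$CDB
  rot[4] = eCfEbfBE$CDBc
  rot[5] = CfEbfBE$CDBce
  rot[6] = fEbfBE$CDBceC
  rot[7] = EbfBE$CDBceCf
  rot[8] = bfBE$CDBceCfE
  rot[9] = fBE$CDBceCfEb
  rot[10] = BE$CDBceCfEbf
  rot[11] = E$CDBceCfEbfB
  rot[12] = $CDBceCfEbfBE
Sorted (with $ < everything):
  sorted[0] = $CDBceCfEbfBE
  sorted[1] = BE$CDBceCfEbf
  sorted[2] = BceCfEbfBE$CD
  sorted[3] = CDBceCfEbfBE$
  sorted[4] = CfEbfBE$CDBce
  sorted[5] = DBceCfEbfBE$C
  sorted[6] = E$CDBceCfEbfB
  sorted[7] = EbfBE$CDBceCf
  sorted[8] = bfBE$CDBceCfE
  sorted[9] = ceCfEbfBE$CDB
  sorted[10] = eCfEbfBE$CDBc
  sorted[11] = fBE$CDBceCfEb
  sorted[12] = fEbfBE$CDBceC
sorted[4] = CfEbfBE$CDBce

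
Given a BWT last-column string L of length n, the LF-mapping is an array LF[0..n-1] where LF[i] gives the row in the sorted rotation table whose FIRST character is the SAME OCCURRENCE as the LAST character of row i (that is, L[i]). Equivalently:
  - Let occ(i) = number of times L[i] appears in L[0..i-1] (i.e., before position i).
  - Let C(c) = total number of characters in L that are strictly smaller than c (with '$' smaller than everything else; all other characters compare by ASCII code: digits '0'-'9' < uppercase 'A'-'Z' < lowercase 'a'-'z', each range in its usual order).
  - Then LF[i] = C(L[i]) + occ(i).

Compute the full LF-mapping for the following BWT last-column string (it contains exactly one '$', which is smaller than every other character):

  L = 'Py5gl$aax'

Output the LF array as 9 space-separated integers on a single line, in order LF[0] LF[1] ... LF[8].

Char counts: '$':1, '5':1, 'P':1, 'a':2, 'g':1, 'l':1, 'x':1, 'y':1
C (first-col start): C('$')=0, C('5')=1, C('P')=2, C('a')=3, C('g')=5, C('l')=6, C('x')=7, C('y')=8
L[0]='P': occ=0, LF[0]=C('P')+0=2+0=2
L[1]='y': occ=0, LF[1]=C('y')+0=8+0=8
L[2]='5': occ=0, LF[2]=C('5')+0=1+0=1
L[3]='g': occ=0, LF[3]=C('g')+0=5+0=5
L[4]='l': occ=0, LF[4]=C('l')+0=6+0=6
L[5]='$': occ=0, LF[5]=C('$')+0=0+0=0
L[6]='a': occ=0, LF[6]=C('a')+0=3+0=3
L[7]='a': occ=1, LF[7]=C('a')+1=3+1=4
L[8]='x': occ=0, LF[8]=C('x')+0=7+0=7

Answer: 2 8 1 5 6 0 3 4 7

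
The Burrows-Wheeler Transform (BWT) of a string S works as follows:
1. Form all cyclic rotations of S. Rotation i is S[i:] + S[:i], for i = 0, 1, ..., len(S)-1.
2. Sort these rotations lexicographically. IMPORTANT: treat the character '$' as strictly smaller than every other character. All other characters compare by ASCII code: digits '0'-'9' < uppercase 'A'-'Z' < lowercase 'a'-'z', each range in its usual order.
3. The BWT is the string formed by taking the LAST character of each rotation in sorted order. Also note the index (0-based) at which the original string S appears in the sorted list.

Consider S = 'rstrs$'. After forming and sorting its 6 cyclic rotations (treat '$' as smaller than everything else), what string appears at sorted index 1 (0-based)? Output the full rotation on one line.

All 6 rotations (rotation i = S[i:]+S[:i]):
  rot[0] = rstrs$
  rot[1] = strs$r
  rot[2] = trs$rs
  rot[3] = rs$rst
  rot[4] = s$rstr
  rot[5] = $rstrs
Sorted (with $ < everything):
  sorted[0] = $rstrs
  sorted[1] = rs$rst
  sorted[2] = rstrs$
  sorted[3] = s$rstr
  sorted[4] = strs$r
  sorted[5] = trs$rs
sorted[1] = rs$rst

Answer: rs$rst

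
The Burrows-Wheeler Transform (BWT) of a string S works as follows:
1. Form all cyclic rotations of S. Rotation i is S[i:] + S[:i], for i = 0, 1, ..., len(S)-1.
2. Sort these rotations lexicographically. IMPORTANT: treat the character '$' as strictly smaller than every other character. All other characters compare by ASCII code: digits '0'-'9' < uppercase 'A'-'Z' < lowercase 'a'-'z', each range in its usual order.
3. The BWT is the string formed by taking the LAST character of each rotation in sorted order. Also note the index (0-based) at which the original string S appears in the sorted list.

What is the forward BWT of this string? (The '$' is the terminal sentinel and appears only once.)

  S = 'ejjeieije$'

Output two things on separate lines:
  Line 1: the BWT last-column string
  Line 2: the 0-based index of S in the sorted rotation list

All 10 rotations (rotation i = S[i:]+S[:i]):
  rot[0] = ejjeieije$
  rot[1] = jjeieije$e
  rot[2] = jeieije$ej
  rot[3] = eieije$ejj
  rot[4] = ieije$ejje
  rot[5] = eije$ejjei
  rot[6] = ije$ejjeie
  rot[7] = je$ejjeiei
  rot[8] = e$ejjeieij
  rot[9] = $ejjeieije
Sorted (with $ < everything):
  sorted[0] = $ejjeieije  (last char: 'e')
  sorted[1] = e$ejjeieij  (last char: 'j')
  sorted[2] = eieije$ejj  (last char: 'j')
  sorted[3] = eije$ejjei  (last char: 'i')
  sorted[4] = ejjeieije$  (last char: '$')
  sorted[5] = ieije$ejje  (last char: 'e')
  sorted[6] = ije$ejjeie  (last char: 'e')
  sorted[7] = je$ejjeiei  (last char: 'i')
  sorted[8] = jeieije$ej  (last char: 'j')
  sorted[9] = jjeieije$e  (last char: 'e')
Last column: ejji$eeije
Original string S is at sorted index 4

Answer: ejji$eeije
4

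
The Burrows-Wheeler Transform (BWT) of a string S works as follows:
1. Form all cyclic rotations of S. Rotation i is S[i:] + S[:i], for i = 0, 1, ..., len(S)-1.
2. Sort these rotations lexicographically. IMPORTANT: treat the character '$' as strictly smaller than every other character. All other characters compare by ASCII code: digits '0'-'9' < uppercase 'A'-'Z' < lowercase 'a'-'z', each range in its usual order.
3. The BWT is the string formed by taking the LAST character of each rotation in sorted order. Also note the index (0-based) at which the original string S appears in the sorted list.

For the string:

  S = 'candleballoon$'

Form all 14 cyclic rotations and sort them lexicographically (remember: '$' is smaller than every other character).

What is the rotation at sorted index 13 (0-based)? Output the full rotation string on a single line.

All 14 rotations (rotation i = S[i:]+S[:i]):
  rot[0] = candleballoon$
  rot[1] = andleballoon$c
  rot[2] = ndleballoon$ca
  rot[3] = dleballoon$can
  rot[4] = leballoon$cand
  rot[5] = eballoon$candl
  rot[6] = balloon$candle
  rot[7] = alloon$candleb
  rot[8] = lloon$candleba
  rot[9] = loon$candlebal
  rot[10] = oon$candleball
  rot[11] = on$candleballo
  rot[12] = n$candleballoo
  rot[13] = $candleballoon
Sorted (with $ < everything):
  sorted[0] = $candleballoon
  sorted[1] = alloon$candleb
  sorted[2] = andleballoon$c
  sorted[3] = balloon$candle
  sorted[4] = candleballoon$
  sorted[5] = dleballoon$can
  sorted[6] = eballoon$candl
  sorted[7] = leballoon$cand
  sorted[8] = lloon$candleba
  sorted[9] = loon$candlebal
  sorted[10] = n$candleballoo
  sorted[11] = ndleballoon$ca
  sorted[12] = on$candleballo
  sorted[13] = oon$candleball
sorted[13] = oon$candleball

Answer: oon$candleball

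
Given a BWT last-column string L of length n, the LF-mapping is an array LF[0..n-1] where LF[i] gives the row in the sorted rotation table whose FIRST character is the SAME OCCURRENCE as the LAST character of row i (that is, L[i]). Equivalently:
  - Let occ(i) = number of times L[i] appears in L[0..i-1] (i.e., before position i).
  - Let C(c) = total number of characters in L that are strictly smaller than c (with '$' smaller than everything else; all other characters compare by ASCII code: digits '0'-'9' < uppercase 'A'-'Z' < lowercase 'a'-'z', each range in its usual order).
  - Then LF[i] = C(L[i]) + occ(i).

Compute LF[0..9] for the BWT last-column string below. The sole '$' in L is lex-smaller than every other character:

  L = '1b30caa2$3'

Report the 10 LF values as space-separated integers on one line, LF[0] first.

Answer: 2 8 4 1 9 6 7 3 0 5

Derivation:
Char counts: '$':1, '0':1, '1':1, '2':1, '3':2, 'a':2, 'b':1, 'c':1
C (first-col start): C('$')=0, C('0')=1, C('1')=2, C('2')=3, C('3')=4, C('a')=6, C('b')=8, C('c')=9
L[0]='1': occ=0, LF[0]=C('1')+0=2+0=2
L[1]='b': occ=0, LF[1]=C('b')+0=8+0=8
L[2]='3': occ=0, LF[2]=C('3')+0=4+0=4
L[3]='0': occ=0, LF[3]=C('0')+0=1+0=1
L[4]='c': occ=0, LF[4]=C('c')+0=9+0=9
L[5]='a': occ=0, LF[5]=C('a')+0=6+0=6
L[6]='a': occ=1, LF[6]=C('a')+1=6+1=7
L[7]='2': occ=0, LF[7]=C('2')+0=3+0=3
L[8]='$': occ=0, LF[8]=C('$')+0=0+0=0
L[9]='3': occ=1, LF[9]=C('3')+1=4+1=5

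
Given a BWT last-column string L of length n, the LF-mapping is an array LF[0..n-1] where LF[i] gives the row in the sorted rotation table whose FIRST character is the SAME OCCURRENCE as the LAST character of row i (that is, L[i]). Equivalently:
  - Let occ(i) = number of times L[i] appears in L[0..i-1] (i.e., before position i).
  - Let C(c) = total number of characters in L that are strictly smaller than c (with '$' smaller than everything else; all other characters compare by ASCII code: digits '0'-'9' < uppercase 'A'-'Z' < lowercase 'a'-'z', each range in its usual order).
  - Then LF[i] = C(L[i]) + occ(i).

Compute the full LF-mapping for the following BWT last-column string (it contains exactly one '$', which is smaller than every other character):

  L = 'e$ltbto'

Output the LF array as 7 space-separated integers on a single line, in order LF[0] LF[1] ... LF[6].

Answer: 2 0 3 5 1 6 4

Derivation:
Char counts: '$':1, 'b':1, 'e':1, 'l':1, 'o':1, 't':2
C (first-col start): C('$')=0, C('b')=1, C('e')=2, C('l')=3, C('o')=4, C('t')=5
L[0]='e': occ=0, LF[0]=C('e')+0=2+0=2
L[1]='$': occ=0, LF[1]=C('$')+0=0+0=0
L[2]='l': occ=0, LF[2]=C('l')+0=3+0=3
L[3]='t': occ=0, LF[3]=C('t')+0=5+0=5
L[4]='b': occ=0, LF[4]=C('b')+0=1+0=1
L[5]='t': occ=1, LF[5]=C('t')+1=5+1=6
L[6]='o': occ=0, LF[6]=C('o')+0=4+0=4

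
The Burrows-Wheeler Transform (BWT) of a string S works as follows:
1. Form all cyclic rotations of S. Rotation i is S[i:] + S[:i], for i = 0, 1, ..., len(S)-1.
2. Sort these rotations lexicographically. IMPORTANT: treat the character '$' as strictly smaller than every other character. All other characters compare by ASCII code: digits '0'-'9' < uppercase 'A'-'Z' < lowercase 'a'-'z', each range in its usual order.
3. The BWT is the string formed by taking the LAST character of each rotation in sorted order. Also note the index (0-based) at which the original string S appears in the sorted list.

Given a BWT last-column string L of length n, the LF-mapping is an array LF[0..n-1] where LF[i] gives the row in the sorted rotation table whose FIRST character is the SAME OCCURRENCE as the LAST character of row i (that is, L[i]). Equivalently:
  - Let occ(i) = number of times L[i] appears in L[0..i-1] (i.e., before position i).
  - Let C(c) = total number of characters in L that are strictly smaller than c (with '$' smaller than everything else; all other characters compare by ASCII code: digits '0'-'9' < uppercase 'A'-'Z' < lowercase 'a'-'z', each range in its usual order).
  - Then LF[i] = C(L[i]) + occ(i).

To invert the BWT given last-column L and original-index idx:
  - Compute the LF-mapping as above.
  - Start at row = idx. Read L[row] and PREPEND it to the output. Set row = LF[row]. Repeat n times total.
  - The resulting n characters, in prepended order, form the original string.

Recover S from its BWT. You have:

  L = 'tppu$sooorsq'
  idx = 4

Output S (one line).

LF mapping: 10 4 5 11 0 8 1 2 3 7 9 6
Walk LF starting at row 4, prepending L[row]:
  step 1: row=4, L[4]='$', prepend. Next row=LF[4]=0
  step 2: row=0, L[0]='t', prepend. Next row=LF[0]=10
  step 3: row=10, L[10]='s', prepend. Next row=LF[10]=9
  step 4: row=9, L[9]='r', prepend. Next row=LF[9]=7
  step 5: row=7, L[7]='o', prepend. Next row=LF[7]=2
  step 6: row=2, L[2]='p', prepend. Next row=LF[2]=5
  step 7: row=5, L[5]='s', prepend. Next row=LF[5]=8
  step 8: row=8, L[8]='o', prepend. Next row=LF[8]=3
  step 9: row=3, L[3]='u', prepend. Next row=LF[3]=11
  step 10: row=11, L[11]='q', prepend. Next row=LF[11]=6
  step 11: row=6, L[6]='o', prepend. Next row=LF[6]=1
  step 12: row=1, L[1]='p', prepend. Next row=LF[1]=4
Reversed output: poquosporst$

Answer: poquosporst$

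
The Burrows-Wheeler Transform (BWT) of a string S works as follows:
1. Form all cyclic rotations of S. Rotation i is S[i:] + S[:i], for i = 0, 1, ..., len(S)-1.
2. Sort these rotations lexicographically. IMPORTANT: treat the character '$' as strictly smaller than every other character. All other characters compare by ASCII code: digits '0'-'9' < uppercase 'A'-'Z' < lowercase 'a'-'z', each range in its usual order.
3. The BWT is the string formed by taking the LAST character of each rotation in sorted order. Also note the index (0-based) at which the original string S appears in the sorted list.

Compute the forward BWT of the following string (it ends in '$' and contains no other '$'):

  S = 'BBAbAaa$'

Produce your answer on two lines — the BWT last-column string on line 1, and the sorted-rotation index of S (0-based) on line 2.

Answer: abBB$aAA
4

Derivation:
All 8 rotations (rotation i = S[i:]+S[:i]):
  rot[0] = BBAbAaa$
  rot[1] = BAbAaa$B
  rot[2] = AbAaa$BB
  rot[3] = bAaa$BBA
  rot[4] = Aaa$BBAb
  rot[5] = aa$BBAbA
  rot[6] = a$BBAbAa
  rot[7] = $BBAbAaa
Sorted (with $ < everything):
  sorted[0] = $BBAbAaa  (last char: 'a')
  sorted[1] = Aaa$BBAb  (last char: 'b')
  sorted[2] = AbAaa$BB  (last char: 'B')
  sorted[3] = BAbAaa$B  (last char: 'B')
  sorted[4] = BBAbAaa$  (last char: '$')
  sorted[5] = a$BBAbAa  (last char: 'a')
  sorted[6] = aa$BBAbA  (last char: 'A')
  sorted[7] = bAaa$BBA  (last char: 'A')
Last column: abBB$aAA
Original string S is at sorted index 4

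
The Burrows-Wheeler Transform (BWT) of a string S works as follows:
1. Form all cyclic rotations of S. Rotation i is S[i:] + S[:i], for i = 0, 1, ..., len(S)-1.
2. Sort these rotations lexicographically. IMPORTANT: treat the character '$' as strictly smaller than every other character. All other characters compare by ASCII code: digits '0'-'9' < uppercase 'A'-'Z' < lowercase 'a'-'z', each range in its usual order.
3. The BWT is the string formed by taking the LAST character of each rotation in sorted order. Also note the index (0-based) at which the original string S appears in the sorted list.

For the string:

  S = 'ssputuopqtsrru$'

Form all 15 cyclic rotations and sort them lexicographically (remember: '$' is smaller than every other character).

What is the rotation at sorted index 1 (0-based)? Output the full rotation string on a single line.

All 15 rotations (rotation i = S[i:]+S[:i]):
  rot[0] = ssputuopqtsrru$
  rot[1] = sputuopqtsrru$s
  rot[2] = putuopqtsrru$ss
  rot[3] = utuopqtsrru$ssp
  rot[4] = tuopqtsrru$sspu
  rot[5] = uopqtsrru$ssput
  rot[6] = opqtsrru$ssputu
  rot[7] = pqtsrru$ssputuo
  rot[8] = qtsrru$ssputuop
  rot[9] = tsrru$ssputuopq
  rot[10] = srru$ssputuopqt
  rot[11] = rru$ssputuopqts
  rot[12] = ru$ssputuopqtsr
  rot[13] = u$ssputuopqtsrr
  rot[14] = $ssputuopqtsrru
Sorted (with $ < everything):
  sorted[0] = $ssputuopqtsrru
  sorted[1] = opqtsrru$ssputu
  sorted[2] = pqtsrru$ssputuo
  sorted[3] = putuopqtsrru$ss
  sorted[4] = qtsrru$ssputuop
  sorted[5] = rru$ssputuopqts
  sorted[6] = ru$ssputuopqtsr
  sorted[7] = sputuopqtsrru$s
  sorted[8] = srru$ssputuopqt
  sorted[9] = ssputuopqtsrru$
  sorted[10] = tsrru$ssputuopq
  sorted[11] = tuopqtsrru$sspu
  sorted[12] = u$ssputuopqtsrr
  sorted[13] = uopqtsrru$ssput
  sorted[14] = utuopqtsrru$ssp
sorted[1] = opqtsrru$ssputu

Answer: opqtsrru$ssputu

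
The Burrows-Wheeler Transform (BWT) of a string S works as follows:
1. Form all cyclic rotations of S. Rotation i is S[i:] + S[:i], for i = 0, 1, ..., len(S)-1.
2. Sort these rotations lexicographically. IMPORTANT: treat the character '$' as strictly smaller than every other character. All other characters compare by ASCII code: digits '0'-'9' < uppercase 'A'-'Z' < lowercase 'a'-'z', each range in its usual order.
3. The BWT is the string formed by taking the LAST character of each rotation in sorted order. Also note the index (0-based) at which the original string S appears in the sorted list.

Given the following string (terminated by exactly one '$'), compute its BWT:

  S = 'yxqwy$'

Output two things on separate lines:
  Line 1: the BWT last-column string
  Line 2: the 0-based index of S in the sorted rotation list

All 6 rotations (rotation i = S[i:]+S[:i]):
  rot[0] = yxqwy$
  rot[1] = xqwy$y
  rot[2] = qwy$yx
  rot[3] = wy$yxq
  rot[4] = y$yxqw
  rot[5] = $yxqwy
Sorted (with $ < everything):
  sorted[0] = $yxqwy  (last char: 'y')
  sorted[1] = qwy$yx  (last char: 'x')
  sorted[2] = wy$yxq  (last char: 'q')
  sorted[3] = xqwy$y  (last char: 'y')
  sorted[4] = y$yxqw  (last char: 'w')
  sorted[5] = yxqwy$  (last char: '$')
Last column: yxqyw$
Original string S is at sorted index 5

Answer: yxqyw$
5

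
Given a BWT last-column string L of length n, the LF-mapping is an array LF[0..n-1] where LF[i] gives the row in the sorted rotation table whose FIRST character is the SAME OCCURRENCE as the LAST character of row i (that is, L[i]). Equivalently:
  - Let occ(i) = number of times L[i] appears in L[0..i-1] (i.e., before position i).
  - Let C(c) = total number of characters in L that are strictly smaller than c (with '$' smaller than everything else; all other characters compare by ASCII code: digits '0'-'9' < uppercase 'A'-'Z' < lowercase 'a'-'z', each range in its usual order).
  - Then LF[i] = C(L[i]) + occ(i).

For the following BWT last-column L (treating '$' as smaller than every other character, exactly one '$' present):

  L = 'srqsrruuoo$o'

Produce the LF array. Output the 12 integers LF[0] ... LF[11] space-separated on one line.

Char counts: '$':1, 'o':3, 'q':1, 'r':3, 's':2, 'u':2
C (first-col start): C('$')=0, C('o')=1, C('q')=4, C('r')=5, C('s')=8, C('u')=10
L[0]='s': occ=0, LF[0]=C('s')+0=8+0=8
L[1]='r': occ=0, LF[1]=C('r')+0=5+0=5
L[2]='q': occ=0, LF[2]=C('q')+0=4+0=4
L[3]='s': occ=1, LF[3]=C('s')+1=8+1=9
L[4]='r': occ=1, LF[4]=C('r')+1=5+1=6
L[5]='r': occ=2, LF[5]=C('r')+2=5+2=7
L[6]='u': occ=0, LF[6]=C('u')+0=10+0=10
L[7]='u': occ=1, LF[7]=C('u')+1=10+1=11
L[8]='o': occ=0, LF[8]=C('o')+0=1+0=1
L[9]='o': occ=1, LF[9]=C('o')+1=1+1=2
L[10]='$': occ=0, LF[10]=C('$')+0=0+0=0
L[11]='o': occ=2, LF[11]=C('o')+2=1+2=3

Answer: 8 5 4 9 6 7 10 11 1 2 0 3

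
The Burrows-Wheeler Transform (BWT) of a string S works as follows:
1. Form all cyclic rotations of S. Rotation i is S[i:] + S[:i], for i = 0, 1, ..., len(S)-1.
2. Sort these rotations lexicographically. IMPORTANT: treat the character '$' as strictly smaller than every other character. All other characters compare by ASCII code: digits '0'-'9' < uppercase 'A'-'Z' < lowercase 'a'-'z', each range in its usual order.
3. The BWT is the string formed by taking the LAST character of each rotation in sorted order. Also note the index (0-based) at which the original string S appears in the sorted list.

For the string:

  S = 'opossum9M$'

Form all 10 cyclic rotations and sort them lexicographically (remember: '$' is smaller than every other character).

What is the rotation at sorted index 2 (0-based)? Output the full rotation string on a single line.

All 10 rotations (rotation i = S[i:]+S[:i]):
  rot[0] = opossum9M$
  rot[1] = possum9M$o
  rot[2] = ossum9M$op
  rot[3] = ssum9M$opo
  rot[4] = sum9M$opos
  rot[5] = um9M$oposs
  rot[6] = m9M$opossu
  rot[7] = 9M$opossum
  rot[8] = M$opossum9
  rot[9] = $opossum9M
Sorted (with $ < everything):
  sorted[0] = $opossum9M
  sorted[1] = 9M$opossum
  sorted[2] = M$opossum9
  sorted[3] = m9M$opossu
  sorted[4] = opossum9M$
  sorted[5] = ossum9M$op
  sorted[6] = possum9M$o
  sorted[7] = ssum9M$opo
  sorted[8] = sum9M$opos
  sorted[9] = um9M$oposs
sorted[2] = M$opossum9

Answer: M$opossum9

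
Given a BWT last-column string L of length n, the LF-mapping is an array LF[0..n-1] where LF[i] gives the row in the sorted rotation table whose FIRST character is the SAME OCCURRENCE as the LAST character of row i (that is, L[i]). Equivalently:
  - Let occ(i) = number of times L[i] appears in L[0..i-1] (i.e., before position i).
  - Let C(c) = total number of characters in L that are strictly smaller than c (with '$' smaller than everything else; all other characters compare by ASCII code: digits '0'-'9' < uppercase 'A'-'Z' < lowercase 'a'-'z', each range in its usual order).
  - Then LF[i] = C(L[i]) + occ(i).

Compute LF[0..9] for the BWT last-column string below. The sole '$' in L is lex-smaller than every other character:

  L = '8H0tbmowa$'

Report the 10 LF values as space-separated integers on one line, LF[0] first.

Answer: 2 3 1 8 5 6 7 9 4 0

Derivation:
Char counts: '$':1, '0':1, '8':1, 'H':1, 'a':1, 'b':1, 'm':1, 'o':1, 't':1, 'w':1
C (first-col start): C('$')=0, C('0')=1, C('8')=2, C('H')=3, C('a')=4, C('b')=5, C('m')=6, C('o')=7, C('t')=8, C('w')=9
L[0]='8': occ=0, LF[0]=C('8')+0=2+0=2
L[1]='H': occ=0, LF[1]=C('H')+0=3+0=3
L[2]='0': occ=0, LF[2]=C('0')+0=1+0=1
L[3]='t': occ=0, LF[3]=C('t')+0=8+0=8
L[4]='b': occ=0, LF[4]=C('b')+0=5+0=5
L[5]='m': occ=0, LF[5]=C('m')+0=6+0=6
L[6]='o': occ=0, LF[6]=C('o')+0=7+0=7
L[7]='w': occ=0, LF[7]=C('w')+0=9+0=9
L[8]='a': occ=0, LF[8]=C('a')+0=4+0=4
L[9]='$': occ=0, LF[9]=C('$')+0=0+0=0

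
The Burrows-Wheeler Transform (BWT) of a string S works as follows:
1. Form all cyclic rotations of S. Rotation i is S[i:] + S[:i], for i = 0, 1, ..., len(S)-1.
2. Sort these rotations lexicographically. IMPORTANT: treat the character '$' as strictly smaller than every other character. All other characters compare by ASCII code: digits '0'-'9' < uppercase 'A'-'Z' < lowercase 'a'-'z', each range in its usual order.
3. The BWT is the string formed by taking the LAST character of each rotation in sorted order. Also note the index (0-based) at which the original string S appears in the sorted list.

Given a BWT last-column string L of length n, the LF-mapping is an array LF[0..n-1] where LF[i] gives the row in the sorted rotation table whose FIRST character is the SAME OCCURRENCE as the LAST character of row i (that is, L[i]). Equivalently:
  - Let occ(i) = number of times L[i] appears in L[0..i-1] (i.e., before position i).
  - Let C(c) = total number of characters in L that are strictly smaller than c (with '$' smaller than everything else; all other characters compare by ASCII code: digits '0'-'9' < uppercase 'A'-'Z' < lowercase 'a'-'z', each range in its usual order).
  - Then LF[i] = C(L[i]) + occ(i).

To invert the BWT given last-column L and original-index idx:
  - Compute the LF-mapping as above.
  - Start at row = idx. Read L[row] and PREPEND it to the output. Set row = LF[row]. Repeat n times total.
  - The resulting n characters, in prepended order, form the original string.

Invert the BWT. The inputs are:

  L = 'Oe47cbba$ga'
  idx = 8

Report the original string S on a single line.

LF mapping: 3 9 1 2 8 6 7 4 0 10 5
Walk LF starting at row 8, prepending L[row]:
  step 1: row=8, L[8]='$', prepend. Next row=LF[8]=0
  step 2: row=0, L[0]='O', prepend. Next row=LF[0]=3
  step 3: row=3, L[3]='7', prepend. Next row=LF[3]=2
  step 4: row=2, L[2]='4', prepend. Next row=LF[2]=1
  step 5: row=1, L[1]='e', prepend. Next row=LF[1]=9
  step 6: row=9, L[9]='g', prepend. Next row=LF[9]=10
  step 7: row=10, L[10]='a', prepend. Next row=LF[10]=5
  step 8: row=5, L[5]='b', prepend. Next row=LF[5]=6
  step 9: row=6, L[6]='b', prepend. Next row=LF[6]=7
  step 10: row=7, L[7]='a', prepend. Next row=LF[7]=4
  step 11: row=4, L[4]='c', prepend. Next row=LF[4]=8
Reversed output: cabbage47O$

Answer: cabbage47O$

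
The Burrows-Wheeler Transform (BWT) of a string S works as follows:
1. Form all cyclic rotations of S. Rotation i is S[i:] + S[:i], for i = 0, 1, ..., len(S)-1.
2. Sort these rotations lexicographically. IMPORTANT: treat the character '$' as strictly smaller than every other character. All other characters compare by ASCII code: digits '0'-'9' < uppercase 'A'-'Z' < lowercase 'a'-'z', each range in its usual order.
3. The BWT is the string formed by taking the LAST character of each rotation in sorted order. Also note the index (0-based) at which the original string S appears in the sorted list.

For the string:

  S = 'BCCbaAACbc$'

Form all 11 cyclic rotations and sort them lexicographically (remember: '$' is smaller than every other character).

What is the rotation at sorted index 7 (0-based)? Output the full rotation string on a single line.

All 11 rotations (rotation i = S[i:]+S[:i]):
  rot[0] = BCCbaAACbc$
  rot[1] = CCbaAACbc$B
  rot[2] = CbaAACbc$BC
  rot[3] = baAACbc$BCC
  rot[4] = aAACbc$BCCb
  rot[5] = AACbc$BCCba
  rot[6] = ACbc$BCCbaA
  rot[7] = Cbc$BCCbaAA
  rot[8] = bc$BCCbaAAC
  rot[9] = c$BCCbaAACb
  rot[10] = $BCCbaAACbc
Sorted (with $ < everything):
  sorted[0] = $BCCbaAACbc
  sorted[1] = AACbc$BCCba
  sorted[2] = ACbc$BCCbaA
  sorted[3] = BCCbaAACbc$
  sorted[4] = CCbaAACbc$B
  sorted[5] = CbaAACbc$BC
  sorted[6] = Cbc$BCCbaAA
  sorted[7] = aAACbc$BCCb
  sorted[8] = baAACbc$BCC
  sorted[9] = bc$BCCbaAAC
  sorted[10] = c$BCCbaAACb
sorted[7] = aAACbc$BCCb

Answer: aAACbc$BCCb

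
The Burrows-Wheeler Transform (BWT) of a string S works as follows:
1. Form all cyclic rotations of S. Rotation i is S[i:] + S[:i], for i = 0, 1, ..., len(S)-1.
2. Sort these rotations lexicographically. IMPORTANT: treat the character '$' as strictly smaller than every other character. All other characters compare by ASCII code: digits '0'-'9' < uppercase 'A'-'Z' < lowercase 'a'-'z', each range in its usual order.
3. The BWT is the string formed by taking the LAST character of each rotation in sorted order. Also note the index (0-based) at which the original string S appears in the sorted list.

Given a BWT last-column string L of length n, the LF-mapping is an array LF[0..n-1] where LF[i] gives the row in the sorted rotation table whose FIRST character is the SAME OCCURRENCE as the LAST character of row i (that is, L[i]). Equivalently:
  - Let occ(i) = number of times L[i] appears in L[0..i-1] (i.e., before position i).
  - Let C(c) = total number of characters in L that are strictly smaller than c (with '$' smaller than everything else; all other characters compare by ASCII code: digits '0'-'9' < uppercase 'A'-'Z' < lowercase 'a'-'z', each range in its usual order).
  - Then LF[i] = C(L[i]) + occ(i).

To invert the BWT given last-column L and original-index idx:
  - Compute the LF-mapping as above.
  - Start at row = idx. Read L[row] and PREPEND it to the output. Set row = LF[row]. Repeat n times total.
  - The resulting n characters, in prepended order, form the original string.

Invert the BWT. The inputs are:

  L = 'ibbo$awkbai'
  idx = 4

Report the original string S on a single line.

Answer: baobabkiwi$

Derivation:
LF mapping: 6 3 4 9 0 1 10 8 5 2 7
Walk LF starting at row 4, prepending L[row]:
  step 1: row=4, L[4]='$', prepend. Next row=LF[4]=0
  step 2: row=0, L[0]='i', prepend. Next row=LF[0]=6
  step 3: row=6, L[6]='w', prepend. Next row=LF[6]=10
  step 4: row=10, L[10]='i', prepend. Next row=LF[10]=7
  step 5: row=7, L[7]='k', prepend. Next row=LF[7]=8
  step 6: row=8, L[8]='b', prepend. Next row=LF[8]=5
  step 7: row=5, L[5]='a', prepend. Next row=LF[5]=1
  step 8: row=1, L[1]='b', prepend. Next row=LF[1]=3
  step 9: row=3, L[3]='o', prepend. Next row=LF[3]=9
  step 10: row=9, L[9]='a', prepend. Next row=LF[9]=2
  step 11: row=2, L[2]='b', prepend. Next row=LF[2]=4
Reversed output: baobabkiwi$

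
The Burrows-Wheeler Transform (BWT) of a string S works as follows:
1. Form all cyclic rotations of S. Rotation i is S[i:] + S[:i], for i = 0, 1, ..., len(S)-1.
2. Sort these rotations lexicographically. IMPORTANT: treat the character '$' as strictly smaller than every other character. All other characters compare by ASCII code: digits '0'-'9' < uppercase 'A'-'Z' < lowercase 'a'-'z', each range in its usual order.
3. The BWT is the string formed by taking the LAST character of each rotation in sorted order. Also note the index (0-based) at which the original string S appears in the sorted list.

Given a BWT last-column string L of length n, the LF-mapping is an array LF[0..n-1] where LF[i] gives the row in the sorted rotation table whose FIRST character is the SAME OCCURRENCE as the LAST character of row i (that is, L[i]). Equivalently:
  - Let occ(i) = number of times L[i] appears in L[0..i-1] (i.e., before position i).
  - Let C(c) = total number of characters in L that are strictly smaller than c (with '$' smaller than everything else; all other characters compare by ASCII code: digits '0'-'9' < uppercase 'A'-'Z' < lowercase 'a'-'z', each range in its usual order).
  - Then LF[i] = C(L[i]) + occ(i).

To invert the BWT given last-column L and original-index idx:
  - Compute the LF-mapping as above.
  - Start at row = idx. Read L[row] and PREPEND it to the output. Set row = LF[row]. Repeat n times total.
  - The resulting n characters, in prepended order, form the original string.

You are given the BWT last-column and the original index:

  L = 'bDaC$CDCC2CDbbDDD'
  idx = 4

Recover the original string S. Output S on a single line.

LF mapping: 14 7 13 2 0 3 8 4 5 1 6 9 15 16 10 11 12
Walk LF starting at row 4, prepending L[row]:
  step 1: row=4, L[4]='$', prepend. Next row=LF[4]=0
  step 2: row=0, L[0]='b', prepend. Next row=LF[0]=14
  step 3: row=14, L[14]='D', prepend. Next row=LF[14]=10
  step 4: row=10, L[10]='C', prepend. Next row=LF[10]=6
  step 5: row=6, L[6]='D', prepend. Next row=LF[6]=8
  step 6: row=8, L[8]='C', prepend. Next row=LF[8]=5
  step 7: row=5, L[5]='C', prepend. Next row=LF[5]=3
  step 8: row=3, L[3]='C', prepend. Next row=LF[3]=2
  step 9: row=2, L[2]='a', prepend. Next row=LF[2]=13
  step 10: row=13, L[13]='b', prepend. Next row=LF[13]=16
  step 11: row=16, L[16]='D', prepend. Next row=LF[16]=12
  step 12: row=12, L[12]='b', prepend. Next row=LF[12]=15
  step 13: row=15, L[15]='D', prepend. Next row=LF[15]=11
  step 14: row=11, L[11]='D', prepend. Next row=LF[11]=9
  step 15: row=9, L[9]='2', prepend. Next row=LF[9]=1
  step 16: row=1, L[1]='D', prepend. Next row=LF[1]=7
  step 17: row=7, L[7]='C', prepend. Next row=LF[7]=4
Reversed output: CD2DDbDbaCCCDCDb$

Answer: CD2DDbDbaCCCDCDb$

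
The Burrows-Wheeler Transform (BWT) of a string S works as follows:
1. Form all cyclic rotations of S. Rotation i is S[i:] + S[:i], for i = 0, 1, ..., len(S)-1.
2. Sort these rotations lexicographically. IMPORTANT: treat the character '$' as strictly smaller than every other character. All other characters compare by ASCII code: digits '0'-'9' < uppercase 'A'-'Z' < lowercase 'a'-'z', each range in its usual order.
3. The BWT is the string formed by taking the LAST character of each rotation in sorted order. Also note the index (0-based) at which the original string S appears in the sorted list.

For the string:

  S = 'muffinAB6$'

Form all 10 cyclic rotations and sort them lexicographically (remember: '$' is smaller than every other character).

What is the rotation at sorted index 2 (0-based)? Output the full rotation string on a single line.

All 10 rotations (rotation i = S[i:]+S[:i]):
  rot[0] = muffinAB6$
  rot[1] = uffinAB6$m
  rot[2] = ffinAB6$mu
  rot[3] = finAB6$muf
  rot[4] = inAB6$muff
  rot[5] = nAB6$muffi
  rot[6] = AB6$muffin
  rot[7] = B6$muffinA
  rot[8] = 6$muffinAB
  rot[9] = $muffinAB6
Sorted (with $ < everything):
  sorted[0] = $muffinAB6
  sorted[1] = 6$muffinAB
  sorted[2] = AB6$muffin
  sorted[3] = B6$muffinA
  sorted[4] = ffinAB6$mu
  sorted[5] = finAB6$muf
  sorted[6] = inAB6$muff
  sorted[7] = muffinAB6$
  sorted[8] = nAB6$muffi
  sorted[9] = uffinAB6$m
sorted[2] = AB6$muffin

Answer: AB6$muffin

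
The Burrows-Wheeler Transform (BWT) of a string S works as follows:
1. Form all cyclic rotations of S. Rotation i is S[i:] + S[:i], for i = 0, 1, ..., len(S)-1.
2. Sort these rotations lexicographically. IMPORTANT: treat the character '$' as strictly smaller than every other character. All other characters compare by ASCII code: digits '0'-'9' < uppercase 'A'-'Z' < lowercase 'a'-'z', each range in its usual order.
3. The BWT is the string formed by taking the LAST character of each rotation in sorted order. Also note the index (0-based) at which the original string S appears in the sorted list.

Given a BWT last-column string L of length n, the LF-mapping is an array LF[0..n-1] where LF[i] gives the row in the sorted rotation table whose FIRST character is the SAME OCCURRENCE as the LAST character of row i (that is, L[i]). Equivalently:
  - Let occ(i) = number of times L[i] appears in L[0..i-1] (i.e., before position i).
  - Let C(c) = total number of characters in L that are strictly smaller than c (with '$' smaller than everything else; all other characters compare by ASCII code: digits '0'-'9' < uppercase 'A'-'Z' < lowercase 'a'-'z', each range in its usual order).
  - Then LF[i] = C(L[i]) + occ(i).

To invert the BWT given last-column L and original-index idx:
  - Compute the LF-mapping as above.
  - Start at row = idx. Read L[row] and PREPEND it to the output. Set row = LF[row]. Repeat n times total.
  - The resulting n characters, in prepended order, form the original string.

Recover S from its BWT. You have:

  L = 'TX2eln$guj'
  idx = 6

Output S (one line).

LF mapping: 2 3 1 4 7 8 0 5 9 6
Walk LF starting at row 6, prepending L[row]:
  step 1: row=6, L[6]='$', prepend. Next row=LF[6]=0
  step 2: row=0, L[0]='T', prepend. Next row=LF[0]=2
  step 3: row=2, L[2]='2', prepend. Next row=LF[2]=1
  step 4: row=1, L[1]='X', prepend. Next row=LF[1]=3
  step 5: row=3, L[3]='e', prepend. Next row=LF[3]=4
  step 6: row=4, L[4]='l', prepend. Next row=LF[4]=7
  step 7: row=7, L[7]='g', prepend. Next row=LF[7]=5
  step 8: row=5, L[5]='n', prepend. Next row=LF[5]=8
  step 9: row=8, L[8]='u', prepend. Next row=LF[8]=9
  step 10: row=9, L[9]='j', prepend. Next row=LF[9]=6
Reversed output: jungleX2T$

Answer: jungleX2T$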